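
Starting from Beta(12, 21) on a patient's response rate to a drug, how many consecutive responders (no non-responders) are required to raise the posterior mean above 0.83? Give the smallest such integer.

k = 91

After k responders and 0 non-responders the posterior is Beta(12+k, 21), with mean (12+k)/(12+21+k).
Set (12+k)/(33+k) > 0.83 and solve: k > (0.83·33 − 12)/(1 − 0.83) = 90.529.
The smallest integer exceeding 90.529 is 91, and checking k=91: (103)/(124) = 0.8306 > 0.83.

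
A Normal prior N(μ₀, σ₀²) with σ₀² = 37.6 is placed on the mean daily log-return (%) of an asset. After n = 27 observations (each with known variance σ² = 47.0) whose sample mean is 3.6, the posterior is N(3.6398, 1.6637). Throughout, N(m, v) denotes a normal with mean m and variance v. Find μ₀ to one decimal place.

The posterior mean is a precision-weighted average: μ_n = (τ₀μ₀ + τ_data·x̄)/(τ₀+τ_data), with τ₀=1/σ₀² and τ_data=n/σ².
Here τ₀ = 1/37.6 = 0.026596 and τ_data = 27/47.0 = 0.574468, so τ_n = 0.601064.
Rearranging for μ₀: μ₀ = (μ_n·τ_n − τ_data·x̄)/τ₀ = (3.6398·0.601064 − 0.574468·3.6) / 0.026596 = 0.119668/0.026596 ≈ 4.5.

μ₀ = 4.5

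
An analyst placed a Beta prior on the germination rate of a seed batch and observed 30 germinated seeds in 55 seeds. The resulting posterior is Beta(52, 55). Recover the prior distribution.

Beta(22, 30)

Beta is conjugate to the binomial likelihood: posterior = Beta(α+s, β+f).
Subtract the data counts: 52−30=22, 55−25=30.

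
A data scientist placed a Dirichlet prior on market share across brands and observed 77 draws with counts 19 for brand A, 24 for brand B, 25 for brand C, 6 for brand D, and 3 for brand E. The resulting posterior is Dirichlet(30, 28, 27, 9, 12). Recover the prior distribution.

For a Dirichlet(α) prior with multinomial counts c, the posterior is Dirichlet(α + c) componentwise.
Subtract each count from the matching posterior parameter: 30−19=11, 28−24=4, 27−25=2, 9−6=3, 12−3=9.

Dirichlet(11, 4, 2, 3, 9)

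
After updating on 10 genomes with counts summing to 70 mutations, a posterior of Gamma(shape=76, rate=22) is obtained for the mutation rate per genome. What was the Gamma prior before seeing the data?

Gamma(shape=6, rate=12)

A Gamma(α, β) prior (rate parametrization) on a Poisson rate with n observations summing to S gives posterior Gamma(α+S, β+n).
So α = 76 − 70 = 6 and β = 22 − 10 = 12.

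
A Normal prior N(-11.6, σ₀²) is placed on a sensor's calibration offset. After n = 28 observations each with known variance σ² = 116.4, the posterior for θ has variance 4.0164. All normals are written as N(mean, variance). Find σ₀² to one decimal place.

σ₀² = 118.6

For the Normal–Normal model with known σ², precisions add: τ_n = τ₀ + n/σ².
So 1/σ₀² = 1/4.0164 − 28/116.4 = 0.248979 − 0.240550 = 0.008429.
Hence σ₀² = 1/0.008429 ≈ 118.6.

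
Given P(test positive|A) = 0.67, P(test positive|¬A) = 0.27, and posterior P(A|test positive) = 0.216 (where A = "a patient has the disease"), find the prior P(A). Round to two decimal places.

Bayes' rule in odds form gives O(A|E) = O(A)·[P(E|A)/P(E|¬A)], hence O(A) = O(A|E)/LR.
Posterior odds = 0.216/(1−0.216) = 0.2755. LR = 0.67/0.27 = 2.4815.
Prior odds = 0.2755/2.4815 = 0.1110, so P(A) = 0.1110/(1+0.1110) ≈ 0.10.

P(A) = 0.10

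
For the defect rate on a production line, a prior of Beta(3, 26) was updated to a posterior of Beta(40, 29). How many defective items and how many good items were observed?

37 defective items and 3 good items

Beta is conjugate to the binomial likelihood: posterior = Beta(α+s, β+f).
Match parameters: s=40−3=37, f=29−26=3.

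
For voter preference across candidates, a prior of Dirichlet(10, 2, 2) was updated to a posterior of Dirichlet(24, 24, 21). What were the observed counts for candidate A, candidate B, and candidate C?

For a Dirichlet(α) prior with multinomial counts c, the posterior is Dirichlet(α + c) componentwise.
Counts are posterior − prior componentwise: 24−10=14, 24−2=22, 21−2=19.

counts (14, 22, 19)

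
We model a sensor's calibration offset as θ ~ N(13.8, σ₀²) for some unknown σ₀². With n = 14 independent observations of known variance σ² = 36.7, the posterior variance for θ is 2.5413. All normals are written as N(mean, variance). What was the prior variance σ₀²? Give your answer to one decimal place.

For the Normal–Normal model with known σ², precisions add: τ_n = τ₀ + n/σ².
So 1/σ₀² = 1/2.5413 − 14/36.7 = 0.393499 − 0.381471 = 0.012028.
Hence σ₀² = 1/0.012028 ≈ 83.1.

σ₀² = 83.1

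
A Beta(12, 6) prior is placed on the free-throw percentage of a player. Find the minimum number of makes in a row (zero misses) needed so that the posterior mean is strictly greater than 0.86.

After k makes and 0 misses the posterior is Beta(12+k, 6), with mean (12+k)/(12+6+k).
Set (12+k)/(18+k) > 0.86 and solve: k > (0.86·18 − 12)/(1 − 0.86) = 24.857.
The smallest integer exceeding 24.857 is 25.

k = 25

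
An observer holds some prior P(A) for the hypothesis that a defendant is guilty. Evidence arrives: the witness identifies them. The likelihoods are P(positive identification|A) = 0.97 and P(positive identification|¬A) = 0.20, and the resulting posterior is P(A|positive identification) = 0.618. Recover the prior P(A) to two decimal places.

P(A) = 0.25

Bayes' rule in odds form gives O(A|E) = O(A)·[P(E|A)/P(E|¬A)], hence O(A) = O(A|E)/LR.
Posterior odds = 0.618/(1−0.618) = 1.6178. LR = 0.97/0.20 = 4.8500.
Prior odds = 1.6178/4.8500 = 0.3336, so P(A) = 0.3336/(1+0.3336) ≈ 0.25.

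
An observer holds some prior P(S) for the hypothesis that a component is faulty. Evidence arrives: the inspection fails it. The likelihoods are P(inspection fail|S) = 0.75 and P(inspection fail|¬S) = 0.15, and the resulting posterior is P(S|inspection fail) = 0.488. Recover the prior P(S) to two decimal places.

P(S) = 0.16

Bayes' rule in odds form gives O(S|E) = O(S)·[P(E|S)/P(E|¬S)], hence O(S) = O(S|E)/LR.
Posterior odds = 0.488/(1−0.488) = 0.9531. LR = 0.75/0.15 = 5.0000.
Prior odds = 0.9531/5.0000 = 0.1906, so P(S) = 0.1906/(1+0.1906) ≈ 0.16.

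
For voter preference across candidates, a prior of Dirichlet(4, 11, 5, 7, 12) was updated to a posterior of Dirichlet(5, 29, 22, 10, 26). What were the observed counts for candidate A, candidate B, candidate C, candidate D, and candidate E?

counts (1, 18, 17, 3, 14)

For a Dirichlet(α) prior with multinomial counts c, the posterior is Dirichlet(α + c) componentwise.
Counts are posterior − prior componentwise: 5−4=1, 29−11=18, 22−5=17, 10−7=3, 26−12=14.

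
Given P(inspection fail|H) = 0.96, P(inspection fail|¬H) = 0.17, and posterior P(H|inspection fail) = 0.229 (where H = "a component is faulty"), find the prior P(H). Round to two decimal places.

Bayes' rule in odds form gives O(H|E) = O(H)·[P(E|H)/P(E|¬H)], hence O(H) = O(H|E)/LR.
Posterior odds = 0.229/(1−0.229) = 0.2970. LR = 0.96/0.17 = 5.6471.
Prior odds = 0.2970/5.6471 = 0.0526, so P(H) = 0.0526/(1+0.0526) ≈ 0.05.

P(H) = 0.05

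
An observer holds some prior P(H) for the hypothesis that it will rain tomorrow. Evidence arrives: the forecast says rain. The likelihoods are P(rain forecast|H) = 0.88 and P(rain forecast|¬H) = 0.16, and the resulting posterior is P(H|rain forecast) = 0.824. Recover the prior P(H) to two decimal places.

In odds form, posterior odds = prior odds × likelihood ratio, so prior odds = posterior odds ÷ LR.
Posterior odds = 0.824/(1−0.824) = 4.6818. LR = 0.88/0.16 = 5.5000.
Prior odds = 4.6818/5.5000 = 0.8512, so P(H) = 0.8512/(1+0.8512) ≈ 0.46.

P(H) = 0.46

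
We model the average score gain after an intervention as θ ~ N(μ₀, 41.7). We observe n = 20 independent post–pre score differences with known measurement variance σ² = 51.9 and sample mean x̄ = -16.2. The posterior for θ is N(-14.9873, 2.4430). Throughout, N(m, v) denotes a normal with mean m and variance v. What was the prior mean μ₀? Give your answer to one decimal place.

μ₀ = 4.5

The posterior mean is a precision-weighted average: μ_n = (τ₀μ₀ + τ_data·x̄)/(τ₀+τ_data), with τ₀=1/σ₀² and τ_data=n/σ².
Here τ₀ = 1/41.7 = 0.023981 and τ_data = 20/51.9 = 0.385356, so τ_n = 0.409337.
Rearranging for μ₀: μ₀ = (μ_n·τ_n − τ_data·x̄)/τ₀ = (-14.9873·0.409337 − 0.385356·-16.2) / 0.023981 = 0.107911/0.023981 ≈ 4.5.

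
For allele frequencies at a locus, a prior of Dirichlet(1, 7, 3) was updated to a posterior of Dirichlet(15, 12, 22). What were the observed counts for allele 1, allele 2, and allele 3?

counts (14, 5, 19)

For a Dirichlet(α) prior with multinomial counts c, the posterior is Dirichlet(α + c) componentwise.
Counts are posterior − prior componentwise: 15−1=14, 12−7=5, 22−3=19.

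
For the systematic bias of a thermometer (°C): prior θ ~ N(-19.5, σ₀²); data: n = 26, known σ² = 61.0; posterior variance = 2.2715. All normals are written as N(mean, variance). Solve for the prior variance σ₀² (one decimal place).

σ₀² = 71.4

For the Normal–Normal model with known σ², precisions add: τ_n = τ₀ + n/σ².
So 1/σ₀² = 1/2.2715 − 26/61.0 = 0.440238 − 0.426230 = 0.014008.
Hence σ₀² = 1/0.014008 ≈ 71.4.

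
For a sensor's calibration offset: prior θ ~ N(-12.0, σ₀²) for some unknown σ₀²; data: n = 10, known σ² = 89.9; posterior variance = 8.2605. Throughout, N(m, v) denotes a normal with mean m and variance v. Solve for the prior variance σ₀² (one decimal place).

σ₀² = 101.8

For the Normal–Normal model with known σ², precisions add: τ_n = τ₀ + n/σ².
So 1/σ₀² = 1/8.2605 − 10/89.9 = 0.121058 − 0.111235 = 0.009823.
Hence σ₀² = 1/0.009823 ≈ 101.8.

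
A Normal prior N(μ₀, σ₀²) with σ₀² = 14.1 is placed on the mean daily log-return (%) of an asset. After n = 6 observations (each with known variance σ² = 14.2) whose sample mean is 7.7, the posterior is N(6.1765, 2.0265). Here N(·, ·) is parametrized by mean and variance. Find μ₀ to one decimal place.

μ₀ = -2.9

With known observation variance, the Normal–Normal posterior has precision τ_n = τ₀ + n/σ² and mean μ_n = (τ₀μ₀ + (n/σ²)x̄)/τ_n.
Here τ₀ = 1/14.1 = 0.070922 and τ_data = 6/14.2 = 0.422535, so τ_n = 0.493457.
Rearranging for μ₀: μ₀ = (μ_n·τ_n − τ_data·x̄)/τ₀ = (6.1765·0.493457 − 0.422535·7.7) / 0.070922 = -0.205682/0.070922 ≈ -2.9.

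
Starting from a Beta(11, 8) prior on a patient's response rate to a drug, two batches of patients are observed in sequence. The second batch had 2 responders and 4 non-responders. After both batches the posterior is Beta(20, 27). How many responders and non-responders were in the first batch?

Because Beta–binomial updating is additive in the counts, the combined data contributed (α_post−α_prior, β_post−β_prior) successes and failures.
Total across both batches: 20−11=9 responders, 27−8=19 non-responders.
Subtract the second batch: 9−2=7 responders and 19−4=15 non-responders.

7 responders and 15 non-responders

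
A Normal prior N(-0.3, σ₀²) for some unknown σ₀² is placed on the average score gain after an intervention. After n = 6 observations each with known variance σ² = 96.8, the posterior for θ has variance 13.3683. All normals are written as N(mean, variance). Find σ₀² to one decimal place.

σ₀² = 78.0

Posterior precision equals prior precision plus data precision: 1/σ_n² = 1/σ₀² + n/σ².
So 1/σ₀² = 1/13.3683 − 6/96.8 = 0.074804 − 0.061983 = 0.012821.
Hence σ₀² = 1/0.012821 ≈ 78.0.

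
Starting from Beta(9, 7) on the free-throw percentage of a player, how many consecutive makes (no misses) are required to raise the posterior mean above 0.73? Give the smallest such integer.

k = 10

After k makes and 0 misses the posterior is Beta(9+k, 7), with mean (9+k)/(9+7+k).
Set (9+k)/(16+k) > 0.73 and solve: k > (0.73·16 − 9)/(1 − 0.73) = 9.926.
The smallest integer exceeding 9.926 is 10, and checking k=10: (19)/(26) = 0.7308 > 0.73.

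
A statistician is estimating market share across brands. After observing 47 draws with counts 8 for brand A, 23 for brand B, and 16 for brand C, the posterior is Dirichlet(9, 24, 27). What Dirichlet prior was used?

For a Dirichlet(α) prior with multinomial counts c, the posterior is Dirichlet(α + c) componentwise.
Subtract each count from the matching posterior parameter: 9−8=1, 24−23=1, 27−16=11.

Dirichlet(1, 1, 11)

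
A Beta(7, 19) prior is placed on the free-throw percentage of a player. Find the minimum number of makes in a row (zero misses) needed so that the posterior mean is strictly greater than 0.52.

After k makes and 0 misses the posterior is Beta(7+k, 19), with mean (7+k)/(7+19+k).
Set (7+k)/(26+k) > 0.52 and solve: k > (0.52·26 − 7)/(1 − 0.52) = 13.583.
The smallest integer exceeding 13.583 is 14.

k = 14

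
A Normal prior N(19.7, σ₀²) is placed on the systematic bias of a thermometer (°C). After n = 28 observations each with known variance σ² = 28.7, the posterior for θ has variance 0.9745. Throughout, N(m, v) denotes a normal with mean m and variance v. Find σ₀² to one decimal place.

Posterior precision equals prior precision plus data precision: 1/σ_n² = 1/σ₀² + n/σ².
So 1/σ₀² = 1/0.9745 − 28/28.7 = 1.026167 − 0.975610 = 0.050557.
Hence σ₀² = 1/0.050557 ≈ 19.8.

σ₀² = 19.8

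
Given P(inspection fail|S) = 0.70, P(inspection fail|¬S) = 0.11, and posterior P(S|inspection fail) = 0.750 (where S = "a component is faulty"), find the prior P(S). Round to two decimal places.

P(S) = 0.32

In odds form, posterior odds = prior odds × likelihood ratio, so prior odds = posterior odds ÷ LR.
Posterior odds = 0.750/(1−0.750) = 3.0000. LR = 0.70/0.11 = 6.3636.
Prior odds = 3.0000/6.3636 = 0.4714, so P(S) = 0.4714/(1+0.4714) ≈ 0.32.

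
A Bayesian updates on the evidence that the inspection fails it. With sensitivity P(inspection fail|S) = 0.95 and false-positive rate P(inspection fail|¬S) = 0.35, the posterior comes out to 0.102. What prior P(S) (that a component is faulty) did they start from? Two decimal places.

In odds form, posterior odds = prior odds × likelihood ratio, so prior odds = posterior odds ÷ LR.
Posterior odds = 0.102/(1−0.102) = 0.1136. LR = 0.95/0.35 = 2.7143.
Prior odds = 0.1136/2.7143 = 0.0419, so P(S) = 0.0419/(1+0.0419) ≈ 0.04.

P(S) = 0.04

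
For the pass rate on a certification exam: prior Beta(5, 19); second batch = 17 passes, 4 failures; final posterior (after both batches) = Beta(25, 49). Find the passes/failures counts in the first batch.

Sequential conjugate updates are equivalent to a single update on the pooled data, so total successes = posterior α − prior α and total failures = posterior β − prior β.
Total across both batches: 25−5=20 passes, 49−19=30 failures.
Subtract the second batch: 20−17=3 passes and 30−4=26 failures.

3 passes and 26 failures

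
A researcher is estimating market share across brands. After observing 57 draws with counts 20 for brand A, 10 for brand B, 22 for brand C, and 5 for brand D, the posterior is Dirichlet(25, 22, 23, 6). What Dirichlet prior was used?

For a Dirichlet(α) prior with multinomial counts c, the posterior is Dirichlet(α + c) componentwise.
Subtract each count from the matching posterior parameter: 25−20=5, 22−10=12, 23−22=1, 6−5=1.

Dirichlet(5, 12, 1, 1)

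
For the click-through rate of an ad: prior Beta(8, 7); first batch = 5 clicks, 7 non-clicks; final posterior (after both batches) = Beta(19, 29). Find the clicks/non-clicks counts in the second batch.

6 clicks and 15 non-clicks

Because Beta–binomial updating is additive in the counts, the combined data contributed (α_post−α_prior, β_post−β_prior) successes and failures.
Total across both batches: 19−8=11 clicks, 29−7=22 non-clicks.
Subtract the first batch: 11−5=6 clicks and 22−7=15 non-clicks.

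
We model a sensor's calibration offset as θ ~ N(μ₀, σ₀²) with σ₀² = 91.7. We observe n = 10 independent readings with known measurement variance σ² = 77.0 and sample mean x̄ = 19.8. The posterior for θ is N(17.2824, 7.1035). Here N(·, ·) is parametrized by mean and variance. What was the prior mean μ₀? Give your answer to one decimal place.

The posterior mean is a precision-weighted average: μ_n = (τ₀μ₀ + τ_data·x̄)/(τ₀+τ_data), with τ₀=1/σ₀² and τ_data=n/σ².
Here τ₀ = 1/91.7 = 0.010905 and τ_data = 10/77.0 = 0.129870, so τ_n = 0.140775.
Rearranging for μ₀: μ₀ = (μ_n·τ_n − τ_data·x̄)/τ₀ = (17.2824·0.140775 − 0.129870·19.8) / 0.010905 = -0.138496/0.010905 ≈ -12.7.

μ₀ = -12.7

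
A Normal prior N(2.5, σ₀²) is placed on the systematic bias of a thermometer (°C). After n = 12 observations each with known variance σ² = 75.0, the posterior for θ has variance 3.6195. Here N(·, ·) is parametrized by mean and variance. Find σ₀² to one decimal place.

σ₀² = 8.6

Posterior precision equals prior precision plus data precision: 1/σ_n² = 1/σ₀² + n/σ².
So 1/σ₀² = 1/3.6195 − 12/75.0 = 0.276281 − 0.160000 = 0.116281.
Hence σ₀² = 1/0.116281 ≈ 8.6.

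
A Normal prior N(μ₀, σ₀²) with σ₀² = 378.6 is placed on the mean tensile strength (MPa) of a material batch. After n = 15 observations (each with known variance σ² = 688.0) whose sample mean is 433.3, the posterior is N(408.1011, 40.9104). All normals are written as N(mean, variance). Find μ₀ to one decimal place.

With known observation variance, the Normal–Normal posterior has precision τ_n = τ₀ + n/σ² and mean μ_n = (τ₀μ₀ + (n/σ²)x̄)/τ_n.
Here τ₀ = 1/378.6 = 0.002641 and τ_data = 15/688.0 = 0.021802, so τ_n = 0.024443.
Rearranging for μ₀: μ₀ = (μ_n·τ_n − τ_data·x̄)/τ₀ = (408.1011·0.024443 − 0.021802·433.3) / 0.002641 = 0.528409/0.002641 ≈ 200.1.

μ₀ = 200.1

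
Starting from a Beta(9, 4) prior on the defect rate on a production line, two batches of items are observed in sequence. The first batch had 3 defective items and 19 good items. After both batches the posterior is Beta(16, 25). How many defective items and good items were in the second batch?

Because Beta–binomial updating is additive in the counts, the combined data contributed (α_post−α_prior, β_post−β_prior) successes and failures.
Total across both batches: 16−9=7 defective items, 25−4=21 good items.
Subtract the first batch: 7−3=4 defective items and 21−19=2 good items.

4 defective items and 2 good items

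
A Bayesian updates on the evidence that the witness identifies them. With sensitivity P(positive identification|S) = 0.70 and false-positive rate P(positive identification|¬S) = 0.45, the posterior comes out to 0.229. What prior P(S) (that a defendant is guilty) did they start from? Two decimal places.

P(S) = 0.16

In odds form, posterior odds = prior odds × likelihood ratio, so prior odds = posterior odds ÷ LR.
Posterior odds = 0.229/(1−0.229) = 0.2970. LR = 0.70/0.45 = 1.5556.
Prior odds = 0.2970/1.5556 = 0.1909, so P(S) = 0.1909/(1+0.1909) ≈ 0.16.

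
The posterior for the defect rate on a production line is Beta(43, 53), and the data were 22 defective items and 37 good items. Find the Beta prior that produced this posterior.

Beta(21, 16)

A Beta(α, β) prior with s successes and f failures in binomial data gives a Beta(α+s, β+f) posterior.
Subtract the data counts: 43−22=21, 53−37=16.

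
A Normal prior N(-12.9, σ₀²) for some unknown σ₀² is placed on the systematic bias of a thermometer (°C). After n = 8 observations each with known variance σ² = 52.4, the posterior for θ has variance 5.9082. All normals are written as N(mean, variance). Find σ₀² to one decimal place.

Posterior precision equals prior precision plus data precision: 1/σ_n² = 1/σ₀² + n/σ².
So 1/σ₀² = 1/5.9082 − 8/52.4 = 0.169256 − 0.152672 = 0.016584.
Hence σ₀² = 1/0.016584 ≈ 60.3.

σ₀² = 60.3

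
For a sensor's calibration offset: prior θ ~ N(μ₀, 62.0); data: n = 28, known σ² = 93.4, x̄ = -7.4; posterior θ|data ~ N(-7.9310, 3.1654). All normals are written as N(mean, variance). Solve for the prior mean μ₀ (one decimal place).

μ₀ = -17.8

With known observation variance, the Normal–Normal posterior has precision τ_n = τ₀ + n/σ² and mean μ_n = (τ₀μ₀ + (n/σ²)x̄)/τ_n.
Here τ₀ = 1/62.0 = 0.016129 and τ_data = 28/93.4 = 0.299786, so τ_n = 0.315915.
Rearranging for μ₀: μ₀ = (μ_n·τ_n − τ_data·x̄)/τ₀ = (-7.9310·0.315915 − 0.299786·-7.4) / 0.016129 = -0.287105/0.016129 ≈ -17.8.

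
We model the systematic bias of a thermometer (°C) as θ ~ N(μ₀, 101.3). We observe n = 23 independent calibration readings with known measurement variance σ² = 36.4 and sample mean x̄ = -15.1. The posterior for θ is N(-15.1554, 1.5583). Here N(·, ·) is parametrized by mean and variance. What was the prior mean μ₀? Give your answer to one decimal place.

The posterior mean is a precision-weighted average: μ_n = (τ₀μ₀ + τ_data·x̄)/(τ₀+τ_data), with τ₀=1/σ₀² and τ_data=n/σ².
Here τ₀ = 1/101.3 = 0.009872 and τ_data = 23/36.4 = 0.631868, so τ_n = 0.641740.
Rearranging for μ₀: μ₀ = (μ_n·τ_n − τ_data·x̄)/τ₀ = (-15.1554·0.641740 − 0.631868·-15.1) / 0.009872 = -0.184620/0.009872 ≈ -18.7.

μ₀ = -18.7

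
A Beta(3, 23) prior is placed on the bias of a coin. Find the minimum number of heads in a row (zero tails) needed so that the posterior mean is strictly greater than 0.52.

After k heads and 0 tails the posterior is Beta(3+k, 23), with mean (3+k)/(3+23+k).
Set (3+k)/(26+k) > 0.52 and solve: k > (0.52·26 − 3)/(1 − 0.52) = 21.917.
The smallest integer exceeding 21.917 is 22, and checking k=22: (25)/(48) = 0.5208 > 0.52.

k = 22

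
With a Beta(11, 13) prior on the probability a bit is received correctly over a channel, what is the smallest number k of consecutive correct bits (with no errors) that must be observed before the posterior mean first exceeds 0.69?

k = 18

After k correct bits and 0 errors the posterior is Beta(11+k, 13), with mean (11+k)/(11+13+k).
Set (11+k)/(24+k) > 0.69 and solve: k > (0.69·24 − 11)/(1 − 0.69) = 17.935.
The smallest integer exceeding 17.935 is 18, and checking k=18: (29)/(42) = 0.6905 > 0.69.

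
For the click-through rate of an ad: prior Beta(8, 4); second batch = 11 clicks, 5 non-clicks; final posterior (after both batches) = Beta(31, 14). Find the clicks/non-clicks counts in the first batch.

Because Beta–binomial updating is additive in the counts, the combined data contributed (α_post−α_prior, β_post−β_prior) successes and failures.
Total across both batches: 31−8=23 clicks, 14−4=10 non-clicks.
Subtract the second batch: 23−11=12 clicks and 10−5=5 non-clicks.

12 clicks and 5 non-clicks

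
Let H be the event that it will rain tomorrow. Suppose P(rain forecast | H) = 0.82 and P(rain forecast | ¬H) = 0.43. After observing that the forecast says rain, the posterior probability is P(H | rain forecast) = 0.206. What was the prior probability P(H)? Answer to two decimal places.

P(H) = 0.12

In odds form, posterior odds = prior odds × likelihood ratio, so prior odds = posterior odds ÷ LR.
Posterior odds = 0.206/(1−0.206) = 0.2594. LR = 0.82/0.43 = 1.9070.
Prior odds = 0.2594/1.9070 = 0.1360, so P(H) = 0.1360/(1+0.1360) ≈ 0.12.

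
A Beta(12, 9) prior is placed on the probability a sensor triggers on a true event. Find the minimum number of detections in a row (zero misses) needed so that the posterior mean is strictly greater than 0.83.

k = 32

After k detections and 0 misses the posterior is Beta(12+k, 9), with mean (12+k)/(12+9+k).
Set (12+k)/(21+k) > 0.83 and solve: k > (0.83·21 − 12)/(1 − 0.83) = 31.941.
The smallest integer exceeding 31.941 is 32, and checking k=32: (44)/(53) = 0.8302 > 0.83.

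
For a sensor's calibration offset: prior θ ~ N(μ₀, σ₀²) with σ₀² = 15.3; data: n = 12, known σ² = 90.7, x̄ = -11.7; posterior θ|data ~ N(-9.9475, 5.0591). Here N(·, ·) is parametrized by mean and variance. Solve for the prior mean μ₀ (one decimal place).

The posterior mean is a precision-weighted average: μ_n = (τ₀μ₀ + τ_data·x̄)/(τ₀+τ_data), with τ₀=1/σ₀² and τ_data=n/σ².
Here τ₀ = 1/15.3 = 0.065359 and τ_data = 12/90.7 = 0.132304, so τ_n = 0.197663.
Rearranging for μ₀: μ₀ = (μ_n·τ_n − τ_data·x̄)/τ₀ = (-9.9475·0.197663 − 0.132304·-11.7) / 0.065359 = -0.418296/0.065359 ≈ -6.4.

μ₀ = -6.4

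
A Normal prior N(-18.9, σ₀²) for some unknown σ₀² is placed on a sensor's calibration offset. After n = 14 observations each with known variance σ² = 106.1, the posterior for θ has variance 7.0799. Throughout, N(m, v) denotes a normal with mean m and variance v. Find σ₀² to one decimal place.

σ₀² = 107.6

Posterior precision equals prior precision plus data precision: 1/σ_n² = 1/σ₀² + n/σ².
So 1/σ₀² = 1/7.0799 − 14/106.1 = 0.141245 − 0.131951 = 0.009294.
Hence σ₀² = 1/0.009294 ≈ 107.6.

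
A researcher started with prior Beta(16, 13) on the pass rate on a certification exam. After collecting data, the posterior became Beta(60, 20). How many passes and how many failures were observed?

Beta is conjugate to the binomial likelihood: posterior = Beta(a+s, b+f).
Match parameters: s=60−16=44, f=20−13=7.

44 passes and 7 failures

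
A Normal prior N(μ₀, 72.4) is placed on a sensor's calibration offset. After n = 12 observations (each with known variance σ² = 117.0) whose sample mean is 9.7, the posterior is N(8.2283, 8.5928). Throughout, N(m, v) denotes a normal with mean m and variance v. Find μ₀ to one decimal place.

With known observation variance, the Normal–Normal posterior has precision τ_n = τ₀ + n/σ² and mean μ_n = (τ₀μ₀ + (n/σ²)x̄)/τ_n.
Here τ₀ = 1/72.4 = 0.013812 and τ_data = 12/117.0 = 0.102564, so τ_n = 0.116376.
Rearranging for μ₀: μ₀ = (μ_n·τ_n − τ_data·x̄)/τ₀ = (8.2283·0.116376 − 0.102564·9.7) / 0.013812 = -0.037294/0.013812 ≈ -2.7.

μ₀ = -2.7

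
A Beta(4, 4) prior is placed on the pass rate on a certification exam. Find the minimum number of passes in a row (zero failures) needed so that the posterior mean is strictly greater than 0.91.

After k passes and 0 failures the posterior is Beta(4+k, 4), with mean (4+k)/(4+4+k).
Set (4+k)/(8+k) > 0.91 and solve: k > (0.91·8 − 4)/(1 − 0.91) = 36.444.
The smallest integer exceeding 36.444 is 37, and checking k=37: (41)/(45) = 0.9111 > 0.91.

k = 37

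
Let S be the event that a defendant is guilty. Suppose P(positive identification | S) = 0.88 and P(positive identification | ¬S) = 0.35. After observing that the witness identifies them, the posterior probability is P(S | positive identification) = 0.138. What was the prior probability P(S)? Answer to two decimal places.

P(S) = 0.06

In odds form, posterior odds = prior odds × likelihood ratio, so prior odds = posterior odds ÷ LR.
Posterior odds = 0.138/(1−0.138) = 0.1601. LR = 0.88/0.35 = 2.5143.
Prior odds = 0.1601/2.5143 = 0.0637, so P(S) = 0.0637/(1+0.0637) ≈ 0.06.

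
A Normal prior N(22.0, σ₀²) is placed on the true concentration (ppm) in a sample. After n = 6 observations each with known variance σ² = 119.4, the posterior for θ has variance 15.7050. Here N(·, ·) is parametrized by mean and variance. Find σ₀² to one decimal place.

σ₀² = 74.5

For the Normal–Normal model with known σ², precisions add: τ_n = τ₀ + n/σ².
So 1/σ₀² = 1/15.7050 − 6/119.4 = 0.063674 − 0.050251 = 0.013423.
Hence σ₀² = 1/0.013423 ≈ 74.5.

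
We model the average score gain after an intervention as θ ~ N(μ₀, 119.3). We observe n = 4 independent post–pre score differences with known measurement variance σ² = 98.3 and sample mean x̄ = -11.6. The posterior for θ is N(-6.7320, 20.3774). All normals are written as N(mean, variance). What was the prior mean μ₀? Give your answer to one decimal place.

With known observation variance, the Normal–Normal posterior has precision τ_n = τ₀ + n/σ² and mean μ_n = (τ₀μ₀ + (n/σ²)x̄)/τ_n.
Here τ₀ = 1/119.3 = 0.008382 and τ_data = 4/98.3 = 0.040692, so τ_n = 0.049074.
Rearranging for μ₀: μ₀ = (μ_n·τ_n − τ_data·x̄)/τ₀ = (-6.7320·0.049074 − 0.040692·-11.6) / 0.008382 = 0.141661/0.008382 ≈ 16.9.

μ₀ = 16.9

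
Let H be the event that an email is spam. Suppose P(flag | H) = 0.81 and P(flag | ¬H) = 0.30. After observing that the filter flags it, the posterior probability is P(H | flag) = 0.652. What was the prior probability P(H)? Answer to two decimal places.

P(H) = 0.41

In odds form, posterior odds = prior odds × likelihood ratio, so prior odds = posterior odds ÷ LR.
Posterior odds = 0.652/(1−0.652) = 1.8736. LR = 0.81/0.30 = 2.7000.
Prior odds = 1.8736/2.7000 = 0.6939, so P(H) = 0.6939/(1+0.6939) ≈ 0.41.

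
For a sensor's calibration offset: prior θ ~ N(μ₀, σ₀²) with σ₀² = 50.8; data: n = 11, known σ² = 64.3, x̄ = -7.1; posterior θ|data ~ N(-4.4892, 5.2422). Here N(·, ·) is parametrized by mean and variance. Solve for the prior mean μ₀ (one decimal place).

μ₀ = 18.2

The posterior mean is a precision-weighted average: μ_n = (τ₀μ₀ + τ_data·x̄)/(τ₀+τ_data), with τ₀=1/σ₀² and τ_data=n/σ².
Here τ₀ = 1/50.8 = 0.019685 and τ_data = 11/64.3 = 0.171073, so τ_n = 0.190758.
Rearranging for μ₀: μ₀ = (μ_n·τ_n − τ_data·x̄)/τ₀ = (-4.4892·0.190758 − 0.171073·-7.1) / 0.019685 = 0.358267/0.019685 ≈ 18.2.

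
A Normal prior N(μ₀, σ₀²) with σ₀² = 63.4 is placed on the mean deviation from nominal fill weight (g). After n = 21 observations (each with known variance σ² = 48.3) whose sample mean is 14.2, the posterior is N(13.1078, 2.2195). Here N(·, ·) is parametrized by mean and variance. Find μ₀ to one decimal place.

With known observation variance, the Normal–Normal posterior has precision τ_n = τ₀ + n/σ² and mean μ_n = (τ₀μ₀ + (n/σ²)x̄)/τ_n.
Here τ₀ = 1/63.4 = 0.015773 and τ_data = 21/48.3 = 0.434783, so τ_n = 0.450556.
Rearranging for μ₀: μ₀ = (μ_n·τ_n − τ_data·x̄)/τ₀ = (13.1078·0.450556 − 0.434783·14.2) / 0.015773 = -0.268121/0.015773 ≈ -17.0.

μ₀ = -17.0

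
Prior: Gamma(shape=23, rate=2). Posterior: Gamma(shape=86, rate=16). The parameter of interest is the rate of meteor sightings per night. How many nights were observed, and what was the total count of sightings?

n = 14 nights with total 63 sightings

Gamma–Poisson conjugacy: posterior shape = α + Σxᵢ, posterior rate = β + n.
Matching: Σxᵢ = 86 − 23 = 63 and n = 16 − 2 = 14.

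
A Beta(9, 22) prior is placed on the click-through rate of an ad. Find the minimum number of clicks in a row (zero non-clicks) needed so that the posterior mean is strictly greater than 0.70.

After k clicks and 0 non-clicks the posterior is Beta(9+k, 22), with mean (9+k)/(9+22+k).
Set (9+k)/(31+k) > 0.70 and solve: k > (0.70·31 − 9)/(1 − 0.70) = 42.333.
The smallest integer exceeding 42.333 is 43.

k = 43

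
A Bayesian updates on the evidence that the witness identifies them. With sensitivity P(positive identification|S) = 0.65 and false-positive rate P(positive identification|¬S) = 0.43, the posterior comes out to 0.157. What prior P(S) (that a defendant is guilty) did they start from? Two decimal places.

P(S) = 0.11

Bayes' rule in odds form gives O(S|E) = O(S)·[P(E|S)/P(E|¬S)], hence O(S) = O(S|E)/LR.
Posterior odds = 0.157/(1−0.157) = 0.1862. LR = 0.65/0.43 = 1.5116.
Prior odds = 0.1862/1.5116 = 0.1232, so P(S) = 0.1232/(1+0.1232) ≈ 0.11.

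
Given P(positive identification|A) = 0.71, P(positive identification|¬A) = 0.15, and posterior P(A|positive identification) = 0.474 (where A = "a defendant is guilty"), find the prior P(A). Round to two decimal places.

P(A) = 0.16

Bayes' rule in odds form gives O(A|E) = O(A)·[P(E|A)/P(E|¬A)], hence O(A) = O(A|E)/LR.
Posterior odds = 0.474/(1−0.474) = 0.9011. LR = 0.71/0.15 = 4.7333.
Prior odds = 0.9011/4.7333 = 0.1904, so P(A) = 0.1904/(1+0.1904) ≈ 0.16.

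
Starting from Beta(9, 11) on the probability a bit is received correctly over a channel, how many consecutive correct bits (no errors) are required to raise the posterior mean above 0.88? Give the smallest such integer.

k = 72

After k correct bits and 0 errors the posterior is Beta(9+k, 11), with mean (9+k)/(9+11+k).
Set (9+k)/(20+k) > 0.88 and solve: k > (0.88·20 − 9)/(1 − 0.88) = 71.667.
The smallest integer exceeding 71.667 is 72, and checking k=72: (81)/(92) = 0.8804 > 0.88.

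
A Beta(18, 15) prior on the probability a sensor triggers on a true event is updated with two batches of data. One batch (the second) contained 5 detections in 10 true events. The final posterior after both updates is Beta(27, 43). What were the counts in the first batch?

4 detections and 23 misses

Sequential conjugate updates are equivalent to a single update on the pooled data, so total successes = posterior α − prior α and total failures = posterior β − prior β.
Total across both batches: 27−18=9 detections, 43−15=28 misses.
Subtract the second batch: 9−5=4 detections and 28−5=23 misses.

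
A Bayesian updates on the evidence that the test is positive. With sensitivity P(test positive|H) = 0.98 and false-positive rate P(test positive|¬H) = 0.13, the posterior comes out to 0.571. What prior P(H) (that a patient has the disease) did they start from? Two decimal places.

In odds form, posterior odds = prior odds × likelihood ratio, so prior odds = posterior odds ÷ LR.
Posterior odds = 0.571/(1−0.571) = 1.3310. LR = 0.98/0.13 = 7.5385.
Prior odds = 1.3310/7.5385 = 0.1766, so P(H) = 0.1766/(1+0.1766) ≈ 0.15.

P(H) = 0.15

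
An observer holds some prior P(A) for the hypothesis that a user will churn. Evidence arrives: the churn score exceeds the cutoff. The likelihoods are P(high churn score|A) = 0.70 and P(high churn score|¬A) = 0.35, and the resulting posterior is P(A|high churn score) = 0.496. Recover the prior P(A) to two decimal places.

P(A) = 0.33

In odds form, posterior odds = prior odds × likelihood ratio, so prior odds = posterior odds ÷ LR.
Posterior odds = 0.496/(1−0.496) = 0.9841. LR = 0.70/0.35 = 2.0000.
Prior odds = 0.9841/2.0000 = 0.4920, so P(A) = 0.4920/(1+0.4920) ≈ 0.33.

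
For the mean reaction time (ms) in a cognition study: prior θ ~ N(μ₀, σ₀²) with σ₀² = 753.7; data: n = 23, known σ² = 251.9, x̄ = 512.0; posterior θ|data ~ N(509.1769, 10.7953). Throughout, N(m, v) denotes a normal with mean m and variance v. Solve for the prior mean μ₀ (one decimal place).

With known observation variance, the Normal–Normal posterior has precision τ_n = τ₀ + n/σ² and mean μ_n = (τ₀μ₀ + (n/σ²)x̄)/τ_n.
Here τ₀ = 1/753.7 = 0.001327 and τ_data = 23/251.9 = 0.091306, so τ_n = 0.092633.
Rearranging for μ₀: μ₀ = (μ_n·τ_n − τ_data·x̄)/τ₀ = (509.1769·0.092633 − 0.091306·512.0) / 0.001327 = 0.417912/0.001327 ≈ 314.9.

μ₀ = 314.9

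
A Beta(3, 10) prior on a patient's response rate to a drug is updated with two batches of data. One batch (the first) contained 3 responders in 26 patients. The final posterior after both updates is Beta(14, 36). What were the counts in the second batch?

Because Beta–binomial updating is additive in the counts, the combined data contributed (α_post−α_prior, β_post−β_prior) successes and failures.
Total across both batches: 14−3=11 responders, 36−10=26 non-responders.
Subtract the first batch: 11−3=8 responders and 26−23=3 non-responders.

8 responders and 3 non-responders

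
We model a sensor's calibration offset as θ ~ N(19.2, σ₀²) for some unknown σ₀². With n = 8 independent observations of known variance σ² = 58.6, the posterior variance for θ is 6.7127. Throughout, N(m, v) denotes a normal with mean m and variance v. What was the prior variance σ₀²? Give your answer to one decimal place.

σ₀² = 80.3

For the Normal–Normal model with known σ², precisions add: τ_n = τ₀ + n/σ².
So 1/σ₀² = 1/6.7127 − 8/58.6 = 0.148971 − 0.136519 = 0.012452.
Hence σ₀² = 1/0.012452 ≈ 80.3.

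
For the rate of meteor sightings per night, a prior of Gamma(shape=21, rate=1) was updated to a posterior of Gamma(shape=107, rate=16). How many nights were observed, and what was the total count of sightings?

n = 15 nights with total 86 sightings

Gamma–Poisson conjugacy: posterior shape = α + Σxᵢ, posterior rate = β + n.
Matching: Σxᵢ = 107 − 21 = 86 and n = 16 − 1 = 15.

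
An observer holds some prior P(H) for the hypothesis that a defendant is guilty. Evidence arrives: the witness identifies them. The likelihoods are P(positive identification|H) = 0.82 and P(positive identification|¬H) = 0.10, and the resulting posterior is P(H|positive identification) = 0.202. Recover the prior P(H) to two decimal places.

P(H) = 0.03

In odds form, posterior odds = prior odds × likelihood ratio, so prior odds = posterior odds ÷ LR.
Posterior odds = 0.202/(1−0.202) = 0.2531. LR = 0.82/0.10 = 8.2000.
Prior odds = 0.2531/8.2000 = 0.0309, so P(H) = 0.0309/(1+0.0309) ≈ 0.03.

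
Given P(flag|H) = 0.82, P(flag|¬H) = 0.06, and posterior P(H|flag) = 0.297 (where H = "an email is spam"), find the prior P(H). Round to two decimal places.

Bayes' rule in odds form gives O(H|E) = O(H)·[P(E|H)/P(E|¬H)], hence O(H) = O(H|E)/LR.
Posterior odds = 0.297/(1−0.297) = 0.4225. LR = 0.82/0.06 = 13.6667.
Prior odds = 0.4225/13.6667 = 0.0309, so P(H) = 0.0309/(1+0.0309) ≈ 0.03.

P(H) = 0.03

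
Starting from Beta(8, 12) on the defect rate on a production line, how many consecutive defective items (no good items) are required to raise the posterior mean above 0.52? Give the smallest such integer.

After k defective items and 0 good items the posterior is Beta(8+k, 12), with mean (8+k)/(8+12+k).
Set (8+k)/(20+k) > 0.52 and solve: k > (0.52·20 − 8)/(1 − 0.52) = 5.000.
The smallest integer exceeding 5.000 is 6, and checking k=6: (14)/(26) = 0.5385 > 0.52.

k = 6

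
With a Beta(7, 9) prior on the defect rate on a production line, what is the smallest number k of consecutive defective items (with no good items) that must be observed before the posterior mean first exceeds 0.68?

k = 13

After k defective items and 0 good items the posterior is Beta(7+k, 9), with mean (7+k)/(7+9+k).
Set (7+k)/(16+k) > 0.68 and solve: k > (0.68·16 − 7)/(1 − 0.68) = 12.125.
The smallest integer exceeding 12.125 is 13, and checking k=13: (20)/(29) = 0.6897 > 0.68.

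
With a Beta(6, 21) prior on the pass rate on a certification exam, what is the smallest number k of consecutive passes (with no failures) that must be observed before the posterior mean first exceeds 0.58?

After k passes and 0 failures the posterior is Beta(6+k, 21), with mean (6+k)/(6+21+k).
Set (6+k)/(27+k) > 0.58 and solve: k > (0.58·27 − 6)/(1 − 0.58) = 23.000.
The smallest integer exceeding 23.000 is 24.

k = 24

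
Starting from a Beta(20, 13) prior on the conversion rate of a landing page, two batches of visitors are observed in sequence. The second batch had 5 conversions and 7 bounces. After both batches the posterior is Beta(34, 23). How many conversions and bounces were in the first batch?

9 conversions and 3 bounces

Sequential conjugate updates are equivalent to a single update on the pooled data, so total successes = posterior α − prior α and total failures = posterior β − prior β.
Total across both batches: 34−20=14 conversions, 23−13=10 bounces.
Subtract the second batch: 14−5=9 conversions and 10−7=3 bounces.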